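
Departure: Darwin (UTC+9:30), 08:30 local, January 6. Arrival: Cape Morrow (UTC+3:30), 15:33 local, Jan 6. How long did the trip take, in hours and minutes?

13 hours 3 minutes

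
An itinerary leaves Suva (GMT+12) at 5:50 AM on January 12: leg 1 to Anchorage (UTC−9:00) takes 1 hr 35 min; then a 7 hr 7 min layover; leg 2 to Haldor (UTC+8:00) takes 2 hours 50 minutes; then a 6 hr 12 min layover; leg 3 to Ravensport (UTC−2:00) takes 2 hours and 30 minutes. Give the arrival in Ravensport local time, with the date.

12:04 PM on January 12

Convert departure to UTC: 5:50 AM − 12:00 = 5:50 PM UTC on Jan 11.
Add 1 hour and 35 minutes leg 1 → 7:25 PM UTC.
Add 7 hours 7 minutes layover in Anchorage → 2:32 AM UTC (Jan 12).
Add 2 hours and 50 minutes leg 2 → 5:22 AM UTC.
Add 6 hours and 12 minutes layover in Haldor → 11:34 AM UTC.
Add 2 hours 30 minutes leg 3 → 2:04 PM UTC.
Ravensport is UTC−2:00, so local arrival = 2:04 PM − 2:00 = 12:04 PM on Jan 12.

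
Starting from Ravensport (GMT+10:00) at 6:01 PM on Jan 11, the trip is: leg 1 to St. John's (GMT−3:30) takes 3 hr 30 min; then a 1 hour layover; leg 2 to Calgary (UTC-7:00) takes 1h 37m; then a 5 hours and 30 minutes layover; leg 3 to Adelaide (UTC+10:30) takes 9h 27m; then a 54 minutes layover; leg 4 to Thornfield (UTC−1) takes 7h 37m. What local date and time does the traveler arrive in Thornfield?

Convert departure to UTC: 6:01 PM − 10:00 = 8:01 AM UTC on Jan 11.
Add 3 hours 30 minutes leg 1 → 11:31 AM UTC.
Add 1 hour layover in St. John's → 12:31 PM UTC.
Add 1 hour 37 minutes leg 2 → 2:08 PM UTC.
Add 5 hours and 30 minutes layover in Calgary → 7:38 PM UTC.
Add 9 hours 27 minutes leg 3 → 5:05 AM UTC (Jan 12).
Add 54 minutes layover in Adelaide → 5:59 AM UTC.
Add 7 hours and 37 minutes leg 4 → 1:36 PM UTC.
Thornfield is UTC−1:00, so local arrival = 1:36 PM − 1:00 = 12:36 PM on Jan 12.

12:36 PM on January 12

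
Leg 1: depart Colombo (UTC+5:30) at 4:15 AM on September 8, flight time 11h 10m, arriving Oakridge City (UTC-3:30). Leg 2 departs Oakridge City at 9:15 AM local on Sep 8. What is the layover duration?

Convert departure to UTC: 4:15 AM − 5:30 = 10:45 PM UTC on Sep 7.
Add 11 hours 10 minutes flight time → 9:55 AM UTC (Sep 8).
Oakridge City is UTC−3:30, so local arrival = 9:55 AM − 3:30 = 6:25 AM on Sep 8.
Layover = 9:15 AM − 6:25 AM = 2 hours 50 minutes.

2 hours 50 minutes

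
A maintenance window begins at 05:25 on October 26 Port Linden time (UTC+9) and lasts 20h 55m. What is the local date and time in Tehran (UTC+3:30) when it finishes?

Convert start to UTC: 05:25 − 9:00 = 20:25 UTC on Oct 25.
Add 20 hours and 55 minutes duration → 17:20 UTC (Oct 26).
Tehran is UTC+3:30, so local end time = 17:20 + 3:30 = 20:50 on Oct 26.

20:50 on October 26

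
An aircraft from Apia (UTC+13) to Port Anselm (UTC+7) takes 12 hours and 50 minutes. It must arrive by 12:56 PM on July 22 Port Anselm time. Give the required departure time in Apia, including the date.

Target arrival in UTC: 12:56 PM − 7:00 = 5:56 AM on Jul 22.
Subtract 12 hours 50 minutes → departure 5:06 PM UTC on Jul 21.
Apia is UTC+13:00: 5:06 PM + 13:00 = 6:06 AM on Jul 22.

6:06 AM on Jul 22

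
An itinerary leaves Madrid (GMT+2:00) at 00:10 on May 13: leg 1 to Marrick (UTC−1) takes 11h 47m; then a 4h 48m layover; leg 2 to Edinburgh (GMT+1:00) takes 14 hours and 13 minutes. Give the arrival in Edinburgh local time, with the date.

05:58 on May 14

Convert departure to UTC: 00:10 − 2:00 = 22:10 UTC on May 12.
Add 11 hours and 47 minutes leg 1 → 09:57 UTC (May 13).
Add 4 hours 48 minutes layover in Marrick → 14:45 UTC.
Add 14 hours and 13 minutes leg 2 → 04:58 UTC (May 14).
Edinburgh is UTC+1:00, so local arrival = 04:58 + 1:00 = 05:58 on May 14.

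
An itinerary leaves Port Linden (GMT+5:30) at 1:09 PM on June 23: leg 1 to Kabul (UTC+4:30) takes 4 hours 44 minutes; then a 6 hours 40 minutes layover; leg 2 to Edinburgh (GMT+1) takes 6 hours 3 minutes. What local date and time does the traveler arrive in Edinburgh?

2:06 AM on Jun 24

Convert departure to UTC: 1:09 PM − 5:30 = 7:39 AM UTC on Jun 23.
Add 4 hours 44 minutes leg 1 → 12:23 PM UTC.
Add 6 hours and 40 minutes layover in Kabul → 7:03 PM UTC.
Add 6 hours and 3 minutes leg 2 → 1:06 AM UTC (Jun 24).
Edinburgh is UTC+1:00, so local arrival = 1:06 AM + 1:00 = 2:06 AM on Jun 24.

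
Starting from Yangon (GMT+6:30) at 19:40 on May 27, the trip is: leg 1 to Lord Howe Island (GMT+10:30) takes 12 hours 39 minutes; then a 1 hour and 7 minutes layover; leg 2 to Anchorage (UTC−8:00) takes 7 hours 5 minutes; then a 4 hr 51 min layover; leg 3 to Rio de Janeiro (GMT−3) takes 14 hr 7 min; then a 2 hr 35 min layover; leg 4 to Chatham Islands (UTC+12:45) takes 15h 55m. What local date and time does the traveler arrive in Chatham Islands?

Convert departure to UTC: 19:40 − 6:30 = 13:10 UTC on May 27.
Add 12 hours and 39 minutes leg 1 → 01:49 UTC (May 28).
Add 1 hour 7 minutes layover in Lord Howe Island → 02:56 UTC.
Add 7 hours and 5 minutes leg 2 → 10:01 UTC.
Add 4 hours 51 minutes layover in Anchorage → 14:52 UTC.
Add 14 hours and 7 minutes leg 3 → 04:59 UTC (May 29).
Add 2 hours 35 minutes layover in Rio de Janeiro → 07:34 UTC.
Add 15 hours and 55 minutes leg 4 → 23:29 UTC.
Chatham Islands is UTC+12:45, so local arrival = 23:29 + 12:45 = 12:14 on May 30.

12:14 on May 30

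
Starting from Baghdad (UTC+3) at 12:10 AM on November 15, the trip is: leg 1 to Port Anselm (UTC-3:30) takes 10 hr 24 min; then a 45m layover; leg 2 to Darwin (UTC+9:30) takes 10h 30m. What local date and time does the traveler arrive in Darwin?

Convert departure to UTC: 12:10 AM − 3:00 = 9:10 PM UTC on Nov 14.
Add 10 hours 24 minutes leg 1 → 7:34 AM UTC (Nov 15).
Add 45 minutes layover in Port Anselm → 8:19 AM UTC.
Add 10 hours 30 minutes leg 2 → 6:49 PM UTC.
Darwin is UTC+9:30, so local arrival = 6:49 PM + 9:30 = 4:19 AM on Nov 16.

4:19 AM on November 16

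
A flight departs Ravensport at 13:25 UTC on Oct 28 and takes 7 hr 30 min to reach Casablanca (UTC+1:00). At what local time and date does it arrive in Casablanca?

Departure is given in UTC: 13:25 on Oct 28.
Add 7 hours 30 minutes → 20:55 UTC.
Casablanca is UTC+1:00: 20:55 + 1:00 = 21:55 on Oct 28.

21:55 on October 28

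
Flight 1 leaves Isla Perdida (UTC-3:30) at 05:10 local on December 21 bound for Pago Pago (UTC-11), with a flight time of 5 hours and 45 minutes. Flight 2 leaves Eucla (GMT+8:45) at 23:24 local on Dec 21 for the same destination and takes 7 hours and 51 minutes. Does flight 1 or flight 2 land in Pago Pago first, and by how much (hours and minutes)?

the first, by 8 hours 5 minutes

Flight 1 in UTC: 05:10 + 3:30 = 08:40 on Dec 21.
+5 hours 45 minutes → arrive 14:25 UTC on Dec 21.
Flight 2 in UTC: 23:24 − 8:45 = 14:39 on Dec 21.
+7 hours and 51 minutes → arrive 22:30 UTC on Dec 21.
Flight 1 lands earlier by 8 hours 5 minutes.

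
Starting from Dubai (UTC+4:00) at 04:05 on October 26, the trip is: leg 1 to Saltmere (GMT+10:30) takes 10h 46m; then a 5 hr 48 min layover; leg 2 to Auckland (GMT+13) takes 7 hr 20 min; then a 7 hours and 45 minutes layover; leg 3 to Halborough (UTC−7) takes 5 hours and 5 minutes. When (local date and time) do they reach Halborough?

Convert departure to UTC: 04:05 − 4:00 = 00:05 UTC on Oct 26.
Add 10 hours and 46 minutes leg 1 → 10:51 UTC.
Add 5 hours 48 minutes layover in Saltmere → 16:39 UTC.
Add 7 hours and 20 minutes leg 2 → 23:59 UTC.
Add 7 hours and 45 minutes layover in Auckland → 07:44 UTC (Oct 27).
Add 5 hours and 5 minutes leg 3 → 12:49 UTC.
Halborough is UTC−7:00, so local arrival = 12:49 − 7:00 = 05:49 on Oct 27.

05:49 on October 27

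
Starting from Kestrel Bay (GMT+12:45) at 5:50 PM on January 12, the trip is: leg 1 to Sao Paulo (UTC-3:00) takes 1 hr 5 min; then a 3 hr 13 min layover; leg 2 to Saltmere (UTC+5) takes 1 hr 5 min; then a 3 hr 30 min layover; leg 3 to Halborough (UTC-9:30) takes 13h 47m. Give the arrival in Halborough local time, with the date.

6:15 PM on Jan 12

Convert departure to UTC: 5:50 PM − 12:45 = 5:05 AM UTC on Jan 12.
Add 1 hour and 5 minutes leg 1 → 6:10 AM UTC.
Add 3 hours and 13 minutes layover in Sao Paulo → 9:23 AM UTC.
Add 1 hour 5 minutes leg 2 → 10:28 AM UTC.
Add 3 hours and 30 minutes layover in Saltmere → 1:58 PM UTC.
Add 13 hours 47 minutes leg 3 → 3:45 AM UTC (Jan 13).
Halborough is UTC−9:30, so local arrival = 3:45 AM − 9:30 = 6:15 PM on Jan 12.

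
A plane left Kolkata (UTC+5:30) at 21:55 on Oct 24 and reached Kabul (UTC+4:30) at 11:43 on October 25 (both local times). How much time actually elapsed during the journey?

Departure in UTC: 21:55 − 5:30 = 16:25 on Oct 24.
Arrival in UTC: 11:43 − 4:30 = 07:13 on Oct 25.
Elapsed = 07:13 − 16:25 (+1 day) = 14 hours 48 minutes.

14 hours 48 minutes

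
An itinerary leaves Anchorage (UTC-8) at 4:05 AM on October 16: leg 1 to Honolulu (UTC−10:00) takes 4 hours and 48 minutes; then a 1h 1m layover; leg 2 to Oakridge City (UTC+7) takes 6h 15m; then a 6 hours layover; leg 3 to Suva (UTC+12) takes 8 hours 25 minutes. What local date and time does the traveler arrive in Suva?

Convert departure to UTC: 4:05 AM + 8:00 = 12:05 PM UTC on Oct 16.
Add 4 hours and 48 minutes leg 1 → 4:53 PM UTC.
Add 1 hour and 1 minute layover in Honolulu → 5:54 PM UTC.
Add 6 hours and 15 minutes leg 2 → 12:09 AM UTC (Oct 17).
Add 6 hours layover in Oakridge City → 6:09 AM UTC.
Add 8 hours 25 minutes leg 3 → 2:34 PM UTC.
Suva is UTC+12:00, so local arrival = 2:34 PM + 12:00 = 2:34 AM on Oct 18.

2:34 AM on Oct 18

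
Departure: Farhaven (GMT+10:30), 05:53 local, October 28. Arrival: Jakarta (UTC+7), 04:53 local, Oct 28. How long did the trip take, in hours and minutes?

Departure in UTC: 05:53 − 10:30 = 19:23 on Oct 27.
Arrival in UTC: 04:53 − 7:00 = 21:53 on Oct 27.
Elapsed = 21:53 − 19:23 = 2 hours 30 minutes.

2 hours 30 minutes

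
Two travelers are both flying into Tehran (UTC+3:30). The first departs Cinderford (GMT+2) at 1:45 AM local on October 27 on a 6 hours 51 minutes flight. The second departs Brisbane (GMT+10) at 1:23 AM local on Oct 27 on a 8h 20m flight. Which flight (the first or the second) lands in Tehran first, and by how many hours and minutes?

Flight 1 in UTC: 1:45 AM − 2:00 = 11:45 PM on Oct 26.
+6 hours and 51 minutes → arrive 6:36 AM UTC on Oct 27.
Flight 2 in UTC: 1:23 AM − 10:00 = 3:23 PM on Oct 26.
+8 hours 20 minutes → arrive 11:43 PM UTC on Oct 26.
Flight 2 lands earlier by 6 hours 53 minutes.

the second, by 6 hours 53 minutes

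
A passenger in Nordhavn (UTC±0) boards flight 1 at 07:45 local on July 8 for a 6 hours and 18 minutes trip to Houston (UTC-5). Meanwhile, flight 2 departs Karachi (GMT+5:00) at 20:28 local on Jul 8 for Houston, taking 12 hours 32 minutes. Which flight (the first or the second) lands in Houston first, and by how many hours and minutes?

the first, by 13 hours 57 minutes

Flight 1 departs at 07:45 UTC (Jul 8).
+6 hours and 18 minutes → arrive 14:03 UTC on Jul 8.
Flight 2 in UTC: 20:28 − 5:00 = 15:28 on Jul 8.
+12 hours and 32 minutes → arrive 04:00 UTC on Jul 9.
Flight 1 lands earlier by 13 hours 57 minutes.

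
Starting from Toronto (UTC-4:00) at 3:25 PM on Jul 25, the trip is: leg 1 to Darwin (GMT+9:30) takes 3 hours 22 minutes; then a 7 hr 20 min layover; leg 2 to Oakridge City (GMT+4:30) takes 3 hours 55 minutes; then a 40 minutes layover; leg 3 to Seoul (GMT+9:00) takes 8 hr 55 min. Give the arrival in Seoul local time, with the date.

4:37 AM on Jul 27

Convert departure to UTC: 3:25 PM + 4:00 = 7:25 PM UTC on Jul 25.
Add 3 hours and 22 minutes leg 1 → 10:47 PM UTC.
Add 7 hours 20 minutes layover in Darwin → 6:07 AM UTC (Jul 26).
Add 3 hours and 55 minutes leg 2 → 10:02 AM UTC.
Add 40 minutes layover in Oakridge City → 10:42 AM UTC.
Add 8 hours and 55 minutes leg 3 → 7:37 PM UTC.
Seoul is UTC+9:00, so local arrival = 7:37 PM + 9:00 = 4:37 AM on Jul 27.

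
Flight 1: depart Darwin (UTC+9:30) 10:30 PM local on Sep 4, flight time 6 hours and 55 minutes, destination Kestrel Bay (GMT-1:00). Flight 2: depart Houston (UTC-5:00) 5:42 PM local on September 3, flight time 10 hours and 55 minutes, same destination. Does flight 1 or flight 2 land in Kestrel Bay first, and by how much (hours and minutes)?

the second, by 10 hours 18 minutes

Flight 1 in UTC: 10:30 PM − 9:30 = 1:00 PM on Sep 4.
+6 hours 55 minutes → arrive 7:55 PM UTC on Sep 4.
Flight 2 in UTC: 5:42 PM + 5:00 = 10:42 PM on Sep 3.
+10 hours 55 minutes → arrive 9:37 AM UTC on Sep 4.
Flight 2 lands earlier by 10 hours 18 minutes.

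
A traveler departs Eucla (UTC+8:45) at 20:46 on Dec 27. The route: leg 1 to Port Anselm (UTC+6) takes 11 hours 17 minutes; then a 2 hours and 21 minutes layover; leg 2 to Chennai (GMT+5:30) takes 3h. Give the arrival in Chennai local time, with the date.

Convert departure to UTC: 20:46 − 8:45 = 12:01 UTC on Dec 27.
Add 11 hours 17 minutes leg 1 → 23:18 UTC.
Add 2 hours and 21 minutes layover in Port Anselm → 01:39 UTC (Dec 28).
Add 3 hours leg 2 → 04:39 UTC.
Chennai is UTC+5:30, so local arrival = 04:39 + 5:30 = 10:09 on Dec 28.

10:09 on December 28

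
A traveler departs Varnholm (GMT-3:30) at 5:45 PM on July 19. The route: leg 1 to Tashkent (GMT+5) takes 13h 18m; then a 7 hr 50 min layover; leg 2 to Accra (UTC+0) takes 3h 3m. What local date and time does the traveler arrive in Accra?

Convert departure to UTC: 5:45 PM + 3:30 = 9:15 PM UTC on Jul 19.
Add 13 hours 18 minutes leg 1 → 10:33 AM UTC (Jul 20).
Add 7 hours 50 minutes layover in Tashkent → 6:23 PM UTC.
Add 3 hours 3 minutes leg 2 → 9:26 PM UTC.
Accra is UTC+0, so local arrival is the same: 9:26 PM on Jul 20.

9:26 PM on July 20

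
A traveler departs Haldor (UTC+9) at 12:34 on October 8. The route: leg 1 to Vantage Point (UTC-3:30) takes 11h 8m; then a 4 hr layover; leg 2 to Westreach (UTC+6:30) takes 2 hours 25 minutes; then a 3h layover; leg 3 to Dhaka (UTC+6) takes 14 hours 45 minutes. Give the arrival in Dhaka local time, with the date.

Convert departure to UTC: 12:34 − 9:00 = 03:34 UTC on Oct 8.
Add 11 hours 8 minutes leg 1 → 14:42 UTC.
Add 4 hours layover in Vantage Point → 18:42 UTC.
Add 2 hours 25 minutes leg 2 → 21:07 UTC.
Add 3 hours layover in Westreach → 00:07 UTC (Oct 9).
Add 14 hours 45 minutes leg 3 → 14:52 UTC.
Dhaka is UTC+6:00, so local arrival = 14:52 + 6:00 = 20:52 on Oct 9.

20:52 on Oct 9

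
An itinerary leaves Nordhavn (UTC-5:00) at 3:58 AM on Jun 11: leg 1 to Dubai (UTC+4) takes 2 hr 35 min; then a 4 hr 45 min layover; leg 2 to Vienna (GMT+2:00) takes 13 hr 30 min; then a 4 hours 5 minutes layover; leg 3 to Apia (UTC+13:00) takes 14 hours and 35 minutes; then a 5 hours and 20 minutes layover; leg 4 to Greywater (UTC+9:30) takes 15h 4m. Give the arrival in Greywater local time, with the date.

6:22 AM on June 14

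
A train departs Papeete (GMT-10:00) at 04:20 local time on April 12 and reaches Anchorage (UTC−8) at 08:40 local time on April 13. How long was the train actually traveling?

Departure in UTC: 04:20 + 10:00 = 14:20 on Apr 12.
Arrival in UTC: 08:40 + 8:00 = 16:40 on Apr 13.
Elapsed = 16:40 − 14:20 (+1 day) = 26 hours 20 minutes.

26 hours 20 minutes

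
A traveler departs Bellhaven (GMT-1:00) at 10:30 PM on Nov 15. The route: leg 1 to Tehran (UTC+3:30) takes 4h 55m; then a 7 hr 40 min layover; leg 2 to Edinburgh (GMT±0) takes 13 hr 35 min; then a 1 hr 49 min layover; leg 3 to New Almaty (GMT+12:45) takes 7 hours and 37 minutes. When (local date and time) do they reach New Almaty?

11:51 PM on November 17

Convert departure to UTC: 10:30 PM + 1:00 = 11:30 PM UTC on Nov 15.
Add 4 hours 55 minutes leg 1 → 4:25 AM UTC (Nov 16).
Add 7 hours 40 minutes layover in Tehran → 12:05 PM UTC.
Add 13 hours 35 minutes leg 2 → 1:40 AM UTC (Nov 17).
Add 1 hour 49 minutes layover in Edinburgh → 3:29 AM UTC.
Add 7 hours and 37 minutes leg 3 → 11:06 AM UTC.
New Almaty is UTC+12:45, so local arrival = 11:06 AM + 12:45 = 11:51 PM on Nov 17.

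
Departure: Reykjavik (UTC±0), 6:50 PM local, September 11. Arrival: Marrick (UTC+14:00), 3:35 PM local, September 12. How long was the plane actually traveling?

Marrick is 14:00 ahead of Reykjavik.
Clock-face elapsed time (ignoring zones) is 20 hours 45 minutes.
Actual elapsed = 20 hours 45 minutes − 14:00 = 6 hours 45 minutes.

6 hours 45 minutes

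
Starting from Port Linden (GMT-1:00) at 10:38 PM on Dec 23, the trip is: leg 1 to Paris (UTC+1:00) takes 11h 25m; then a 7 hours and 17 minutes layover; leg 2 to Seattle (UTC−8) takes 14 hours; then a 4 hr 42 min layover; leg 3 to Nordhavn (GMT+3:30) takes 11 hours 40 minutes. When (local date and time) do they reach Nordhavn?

4:12 AM on December 26

Convert departure to UTC: 10:38 PM + 1:00 = 11:38 PM UTC on Dec 23.
Add 11 hours and 25 minutes leg 1 → 11:03 AM UTC (Dec 24).
Add 7 hours 17 minutes layover in Paris → 6:20 PM UTC.
Add 14 hours leg 2 → 8:20 AM UTC (Dec 25).
Add 4 hours 42 minutes layover in Seattle → 1:02 PM UTC.
Add 11 hours 40 minutes leg 3 → 12:42 AM UTC (Dec 26).
Nordhavn is UTC+3:30, so local arrival = 12:42 AM + 3:30 = 4:12 AM on Dec 26.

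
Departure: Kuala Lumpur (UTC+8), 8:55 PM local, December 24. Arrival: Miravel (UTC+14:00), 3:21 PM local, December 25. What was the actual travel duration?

12 hours 26 minutes

Miravel is 6:00 ahead of Kuala Lumpur.
Clock-face elapsed time (ignoring zones) is 18 hours 26 minutes.
Actual elapsed = 18 hours 26 minutes − 6:00 = 12 hours 26 minutes.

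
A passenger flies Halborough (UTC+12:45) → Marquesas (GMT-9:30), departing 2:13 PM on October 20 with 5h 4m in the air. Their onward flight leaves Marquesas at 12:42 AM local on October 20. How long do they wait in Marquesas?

Convert departure to UTC: 2:13 PM − 12:45 = 1:28 AM UTC on Oct 20.
Add 5 hours and 4 minutes flight time → 6:32 AM UTC.
Marquesas is UTC−9:30, so local arrival = 6:32 AM − 9:30 = 9:02 PM on Oct 19.
Layover = 12:42 AM − 9:02 PM (+1 day) = 3 hours 40 minutes.

3 hours 40 minutes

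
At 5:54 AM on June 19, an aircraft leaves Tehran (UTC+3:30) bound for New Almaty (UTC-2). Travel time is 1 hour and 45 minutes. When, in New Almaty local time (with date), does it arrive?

Convert departure to UTC: 5:54 AM − 3:30 = 2:24 AM UTC on Jun 19.
Add 1 hour 45 minutes travel time → 4:09 AM UTC.
New Almaty is UTC−2:00, so local arrival = 4:09 AM − 2:00 = 2:09 AM on Jun 19.

2:09 AM on June 19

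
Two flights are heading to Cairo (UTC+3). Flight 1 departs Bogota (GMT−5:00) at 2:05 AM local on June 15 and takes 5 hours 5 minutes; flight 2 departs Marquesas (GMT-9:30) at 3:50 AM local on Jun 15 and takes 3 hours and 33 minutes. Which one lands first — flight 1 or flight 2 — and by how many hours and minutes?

the first, by 4 hours 43 minutes

Flight 1 in UTC: 2:05 AM + 5:00 = 7:05 AM on Jun 15.
+5 hours 5 minutes → arrive 12:10 PM UTC on Jun 15.
Flight 2 in UTC: 3:50 AM + 9:30 = 1:20 PM on Jun 15.
+3 hours 33 minutes → arrive 4:53 PM UTC on Jun 15.
Flight 1 lands earlier by 4 hours 43 minutes.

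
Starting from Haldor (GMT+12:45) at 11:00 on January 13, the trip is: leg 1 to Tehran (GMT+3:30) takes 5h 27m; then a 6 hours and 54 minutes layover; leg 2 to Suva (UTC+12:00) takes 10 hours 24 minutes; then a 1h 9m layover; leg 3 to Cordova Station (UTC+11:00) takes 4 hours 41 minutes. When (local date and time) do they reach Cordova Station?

13:50 on Jan 14

Convert departure to UTC: 11:00 − 12:45 = 22:15 UTC on Jan 12.
Add 5 hours 27 minutes leg 1 → 03:42 UTC (Jan 13).
Add 6 hours 54 minutes layover in Tehran → 10:36 UTC.
Add 10 hours and 24 minutes leg 2 → 21:00 UTC.
Add 1 hour 9 minutes layover in Suva → 22:09 UTC.
Add 4 hours 41 minutes leg 3 → 02:50 UTC (Jan 14).
Cordova Station is UTC+11:00, so local arrival = 02:50 + 11:00 = 13:50 on Jan 14.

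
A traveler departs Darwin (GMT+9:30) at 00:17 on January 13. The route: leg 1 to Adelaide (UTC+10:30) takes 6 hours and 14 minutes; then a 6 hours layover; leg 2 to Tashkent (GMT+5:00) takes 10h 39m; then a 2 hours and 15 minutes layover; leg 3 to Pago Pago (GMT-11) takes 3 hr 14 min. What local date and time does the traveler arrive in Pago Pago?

08:09 on January 13

Convert departure to UTC: 00:17 − 9:30 = 14:47 UTC on Jan 12.
Add 6 hours 14 minutes leg 1 → 21:01 UTC.
Add 6 hours layover in Adelaide → 03:01 UTC (Jan 13).
Add 10 hours 39 minutes leg 2 → 13:40 UTC.
Add 2 hours 15 minutes layover in Tashkent → 15:55 UTC.
Add 3 hours 14 minutes leg 3 → 19:09 UTC.
Pago Pago is UTC−11:00, so local arrival = 19:09 − 11:00 = 08:09 on Jan 13.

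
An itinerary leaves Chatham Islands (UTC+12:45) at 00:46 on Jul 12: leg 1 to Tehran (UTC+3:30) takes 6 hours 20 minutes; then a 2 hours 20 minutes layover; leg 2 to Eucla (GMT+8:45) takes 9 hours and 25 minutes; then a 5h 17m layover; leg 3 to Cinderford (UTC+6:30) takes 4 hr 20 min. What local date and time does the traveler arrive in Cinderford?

Convert departure to UTC: 00:46 − 12:45 = 12:01 UTC on Jul 11.
Add 6 hours 20 minutes leg 1 → 18:21 UTC.
Add 2 hours 20 minutes layover in Tehran → 20:41 UTC.
Add 9 hours 25 minutes leg 2 → 06:06 UTC (Jul 12).
Add 5 hours 17 minutes layover in Eucla → 11:23 UTC.
Add 4 hours 20 minutes leg 3 → 15:43 UTC.
Cinderford is UTC+6:30, so local arrival = 15:43 + 6:30 = 22:13 on Jul 12.

22:13 on Jul 12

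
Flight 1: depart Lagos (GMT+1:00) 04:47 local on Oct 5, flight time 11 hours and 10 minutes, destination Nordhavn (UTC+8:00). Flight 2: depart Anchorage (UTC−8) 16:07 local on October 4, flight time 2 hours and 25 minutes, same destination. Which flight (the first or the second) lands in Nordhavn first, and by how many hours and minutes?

the second, by 12 hours 25 minutes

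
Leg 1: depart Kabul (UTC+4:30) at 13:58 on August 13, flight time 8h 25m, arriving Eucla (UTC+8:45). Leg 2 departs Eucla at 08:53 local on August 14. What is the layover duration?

6 hours 15 minutes

Convert departure to UTC: 13:58 − 4:30 = 09:28 UTC on Aug 13.
Add 8 hours and 25 minutes flight time → 17:53 UTC.
Eucla is UTC+8:45, so local arrival = 17:53 + 8:45 = 02:38 on Aug 14.
Layover = 08:53 − 02:38 = 6 hours 15 minutes.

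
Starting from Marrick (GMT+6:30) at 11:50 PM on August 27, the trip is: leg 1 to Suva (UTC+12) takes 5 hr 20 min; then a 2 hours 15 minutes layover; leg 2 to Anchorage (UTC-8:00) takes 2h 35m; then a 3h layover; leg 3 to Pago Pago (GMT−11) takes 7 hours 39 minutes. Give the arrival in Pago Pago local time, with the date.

3:09 AM on Aug 28

Convert departure to UTC: 11:50 PM − 6:30 = 5:20 PM UTC on Aug 27.
Add 5 hours 20 minutes leg 1 → 10:40 PM UTC.
Add 2 hours and 15 minutes layover in Suva → 12:55 AM UTC (Aug 28).
Add 2 hours and 35 minutes leg 2 → 3:30 AM UTC.
Add 3 hours layover in Anchorage → 6:30 AM UTC.
Add 7 hours and 39 minutes leg 3 → 2:09 PM UTC.
Pago Pago is UTC−11:00, so local arrival = 2:09 PM − 11:00 = 3:09 AM on Aug 28.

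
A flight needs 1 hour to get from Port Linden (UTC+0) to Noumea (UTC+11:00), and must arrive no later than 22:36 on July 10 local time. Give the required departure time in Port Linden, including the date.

Target arrival in UTC: 22:36 − 11:00 = 11:36 on Jul 10.
Subtract 1 hour → departure 10:36 UTC on Jul 10.
Port Linden is UTC+0, so departure is 10:36 on Jul 10.

10:36 on Jul 10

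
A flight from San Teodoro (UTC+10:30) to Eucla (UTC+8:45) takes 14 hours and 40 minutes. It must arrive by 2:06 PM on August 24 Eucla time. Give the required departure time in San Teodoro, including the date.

1:11 AM on August 24

Target arrival in UTC: 2:06 PM − 8:45 = 5:21 AM on Aug 24.
Subtract 14 hours and 40 minutes → departure 2:41 PM UTC on Aug 23.
San Teodoro is UTC+10:30: 2:41 PM + 10:30 = 1:11 AM on Aug 24.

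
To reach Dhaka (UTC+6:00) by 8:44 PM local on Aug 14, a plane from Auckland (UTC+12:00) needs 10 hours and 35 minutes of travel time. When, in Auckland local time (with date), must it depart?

4:09 PM on August 14

Target arrival in UTC: 8:44 PM − 6:00 = 2:44 PM on Aug 14.
Subtract 10 hours and 35 minutes → departure 4:09 AM UTC on Aug 14.
Auckland is UTC+12:00: 4:09 AM + 12:00 = 4:09 PM on Aug 14.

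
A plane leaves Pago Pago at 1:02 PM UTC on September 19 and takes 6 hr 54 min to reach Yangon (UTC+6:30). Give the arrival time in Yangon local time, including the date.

2:26 AM on September 20

Departure is given in UTC: 1:02 PM on Sep 19.
Add 6 hours and 54 minutes → 7:56 PM UTC.
Yangon is UTC+6:30: 7:56 PM + 6:30 = 2:26 AM on Sep 20.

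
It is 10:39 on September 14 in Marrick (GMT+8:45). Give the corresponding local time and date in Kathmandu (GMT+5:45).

07:39 on Sep 14

Kathmandu is 3:00 behind Marrick.
Shift by the zone difference: 10:39 − 3:00 = 07:39 on Sep 14 in Kathmandu.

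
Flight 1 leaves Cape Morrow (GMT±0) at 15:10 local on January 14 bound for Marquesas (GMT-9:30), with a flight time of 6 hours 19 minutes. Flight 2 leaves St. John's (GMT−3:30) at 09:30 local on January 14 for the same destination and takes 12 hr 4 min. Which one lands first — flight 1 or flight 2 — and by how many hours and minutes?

Flight 1 departs at 15:10 UTC (Jan 14).
+6 hours 19 minutes → arrive 21:29 UTC on Jan 14.
Flight 2 in UTC: 09:30 + 3:30 = 13:00 on Jan 14.
+12 hours and 4 minutes → arrive 01:04 UTC on Jan 15.
Flight 1 lands earlier by 3 hours 35 minutes.

the first, by 3 hours 35 minutes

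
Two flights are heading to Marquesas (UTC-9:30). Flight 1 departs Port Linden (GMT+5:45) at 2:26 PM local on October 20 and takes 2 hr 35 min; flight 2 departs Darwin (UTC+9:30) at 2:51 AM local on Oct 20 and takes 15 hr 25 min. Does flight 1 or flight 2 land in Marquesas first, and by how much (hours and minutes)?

the second, by 2 hours 30 minutes

Flight 1 in UTC: 2:26 PM − 5:45 = 8:41 AM on Oct 20.
+2 hours and 35 minutes → arrive 11:16 AM UTC on Oct 20.
Flight 2 in UTC: 2:51 AM − 9:30 = 5:21 PM on Oct 19.
+15 hours 25 minutes → arrive 8:46 AM UTC on Oct 20.
Flight 2 lands earlier by 2 hours 30 minutes.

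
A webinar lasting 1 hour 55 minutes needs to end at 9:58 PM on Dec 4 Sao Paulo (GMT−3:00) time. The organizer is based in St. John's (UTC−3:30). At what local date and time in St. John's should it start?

Target end time in UTC: 9:58 PM + 3:00 = 12:58 AM on Dec 5.
Subtract 1 hour 55 minutes → start 11:03 PM UTC on Dec 4.
St. John's is UTC−3:30: 11:03 PM − 3:30 = 7:33 PM on Dec 4.

7:33 PM on Dec 4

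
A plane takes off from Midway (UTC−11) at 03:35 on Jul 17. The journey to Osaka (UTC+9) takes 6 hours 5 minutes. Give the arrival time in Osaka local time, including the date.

05:40 on July 18

Convert departure to UTC: 03:35 + 11:00 = 14:35 UTC on Jul 17.
Add 6 hours 5 minutes travel time → 20:40 UTC.
Osaka is UTC+9:00, so local arrival = 20:40 + 9:00 = 05:40 on Jul 18.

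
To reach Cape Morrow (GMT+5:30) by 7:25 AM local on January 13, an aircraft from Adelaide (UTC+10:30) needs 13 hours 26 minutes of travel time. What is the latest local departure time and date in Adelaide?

10:59 PM on Jan 12

Target arrival in UTC: 7:25 AM − 5:30 = 1:55 AM on Jan 13.
Subtract 13 hours 26 minutes → departure 12:29 PM UTC on Jan 12.
Adelaide is UTC+10:30: 12:29 PM + 10:30 = 10:59 PM on Jan 12.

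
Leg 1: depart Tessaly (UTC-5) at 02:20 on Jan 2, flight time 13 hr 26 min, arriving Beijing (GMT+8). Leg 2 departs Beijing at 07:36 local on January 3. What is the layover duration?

2 hours 50 minutes

Convert departure to UTC: 02:20 + 5:00 = 07:20 UTC on Jan 2.
Add 13 hours 26 minutes flight time → 20:46 UTC.
Beijing is UTC+8:00, so local arrival = 20:46 + 8:00 = 04:46 on Jan 3.
Layover = 07:36 − 04:46 = 2 hours 50 minutes.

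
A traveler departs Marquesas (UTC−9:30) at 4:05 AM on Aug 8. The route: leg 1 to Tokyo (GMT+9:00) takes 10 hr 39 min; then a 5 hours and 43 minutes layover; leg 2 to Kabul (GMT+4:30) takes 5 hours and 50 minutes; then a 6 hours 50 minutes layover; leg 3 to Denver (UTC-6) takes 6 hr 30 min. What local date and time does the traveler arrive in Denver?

7:07 PM on August 9

Convert departure to UTC: 4:05 AM + 9:30 = 1:35 PM UTC on Aug 8.
Add 10 hours 39 minutes leg 1 → 12:14 AM UTC (Aug 9).
Add 5 hours and 43 minutes layover in Tokyo → 5:57 AM UTC.
Add 5 hours and 50 minutes leg 2 → 11:47 AM UTC.
Add 6 hours and 50 minutes layover in Kabul → 6:37 PM UTC.
Add 6 hours and 30 minutes leg 3 → 1:07 AM UTC (Aug 10).
Denver is UTC−6:00, so local arrival = 1:07 AM − 6:00 = 7:07 PM on Aug 9.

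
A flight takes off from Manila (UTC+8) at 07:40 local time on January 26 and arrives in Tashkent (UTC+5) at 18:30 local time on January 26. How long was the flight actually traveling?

13 hours 50 minutes

Departure in UTC: 07:40 − 8:00 = 23:40 on Jan 25.
Arrival in UTC: 18:30 − 5:00 = 13:30 on Jan 26.
Elapsed = 13:30 − 23:40 (+1 day) = 13 hours 50 minutes.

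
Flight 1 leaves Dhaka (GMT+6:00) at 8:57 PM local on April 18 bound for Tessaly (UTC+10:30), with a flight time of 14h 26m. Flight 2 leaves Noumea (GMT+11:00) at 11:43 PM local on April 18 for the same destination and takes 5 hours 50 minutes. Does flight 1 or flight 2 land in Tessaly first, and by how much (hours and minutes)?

Flight 1 in UTC: 8:57 PM − 6:00 = 2:57 PM on Apr 18.
+14 hours 26 minutes → arrive 5:23 AM UTC on Apr 19.
Flight 2 in UTC: 11:43 PM − 11:00 = 12:43 PM on Apr 18.
+5 hours 50 minutes → arrive 6:33 PM UTC on Apr 18.
Flight 2 lands earlier by 10 hours 50 minutes.

the second, by 10 hours 50 minutes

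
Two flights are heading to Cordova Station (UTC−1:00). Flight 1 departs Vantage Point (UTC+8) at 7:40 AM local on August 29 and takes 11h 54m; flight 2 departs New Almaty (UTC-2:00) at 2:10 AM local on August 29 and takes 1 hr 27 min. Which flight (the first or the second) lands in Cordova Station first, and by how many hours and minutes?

the second, by 5 hours 57 minutes

Flight 1 in UTC: 7:40 AM − 8:00 = 11:40 PM on Aug 28.
+11 hours 54 minutes → arrive 11:34 AM UTC on Aug 29.
Flight 2 in UTC: 2:10 AM + 2:00 = 4:10 AM on Aug 29.
+1 hour 27 minutes → arrive 5:37 AM UTC on Aug 29.
Flight 2 lands earlier by 5 hours 57 minutes.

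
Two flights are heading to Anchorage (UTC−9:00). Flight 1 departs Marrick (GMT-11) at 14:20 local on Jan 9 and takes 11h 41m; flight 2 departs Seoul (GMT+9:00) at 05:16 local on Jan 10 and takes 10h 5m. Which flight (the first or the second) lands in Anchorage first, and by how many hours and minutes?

Flight 1 in UTC: 14:20 + 11:00 = 01:20 on Jan 10.
+11 hours and 41 minutes → arrive 13:01 UTC on Jan 10.
Flight 2 in UTC: 05:16 − 9:00 = 20:16 on Jan 9.
+10 hours 5 minutes → arrive 06:21 UTC on Jan 10.
Flight 2 lands earlier by 6 hours 40 minutes.

the second, by 6 hours 40 minutes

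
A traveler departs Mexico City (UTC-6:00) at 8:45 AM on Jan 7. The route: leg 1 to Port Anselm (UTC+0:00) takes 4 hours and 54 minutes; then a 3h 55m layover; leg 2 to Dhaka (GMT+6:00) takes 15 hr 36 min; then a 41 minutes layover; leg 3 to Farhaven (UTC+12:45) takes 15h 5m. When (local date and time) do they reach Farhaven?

Convert departure to UTC: 8:45 AM + 6:00 = 2:45 PM UTC on Jan 7.
Add 4 hours 54 minutes leg 1 → 7:39 PM UTC.
Add 3 hours 55 minutes layover in Port Anselm → 11:34 PM UTC.
Add 15 hours and 36 minutes leg 2 → 3:10 PM UTC (Jan 8).
Add 41 minutes layover in Dhaka → 3:51 PM UTC.
Add 15 hours and 5 minutes leg 3 → 6:56 AM UTC (Jan 9).
Farhaven is UTC+12:45, so local arrival = 6:56 AM + 12:45 = 7:41 PM on Jan 9.

7:41 PM on January 9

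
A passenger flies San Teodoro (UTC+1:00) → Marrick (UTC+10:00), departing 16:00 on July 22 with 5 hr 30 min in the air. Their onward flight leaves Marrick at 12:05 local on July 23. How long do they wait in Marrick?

Convert departure to UTC: 16:00 − 1:00 = 15:00 UTC on Jul 22.
Add 5 hours and 30 minutes flight time → 20:30 UTC.
Marrick is UTC+10:00, so local arrival = 20:30 + 10:00 = 06:30 on Jul 23.
Layover = 12:05 − 06:30 = 5 hours 35 minutes.

5 hours 35 minutes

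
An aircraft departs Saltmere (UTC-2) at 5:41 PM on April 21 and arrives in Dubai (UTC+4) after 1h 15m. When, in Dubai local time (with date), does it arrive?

12:56 AM on April 22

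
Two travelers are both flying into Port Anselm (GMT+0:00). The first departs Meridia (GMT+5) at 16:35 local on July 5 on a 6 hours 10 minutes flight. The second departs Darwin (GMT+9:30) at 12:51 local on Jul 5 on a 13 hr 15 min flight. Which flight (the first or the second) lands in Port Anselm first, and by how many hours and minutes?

Flight 1 in UTC: 16:35 − 5:00 = 11:35 on Jul 5.
+6 hours and 10 minutes → arrive 17:45 UTC on Jul 5.
Flight 2 in UTC: 12:51 − 9:30 = 03:21 on Jul 5.
+13 hours 15 minutes → arrive 16:36 UTC on Jul 5.
Flight 2 lands earlier by 1 hour 9 minutes.

the second, by 1 hour 9 minutes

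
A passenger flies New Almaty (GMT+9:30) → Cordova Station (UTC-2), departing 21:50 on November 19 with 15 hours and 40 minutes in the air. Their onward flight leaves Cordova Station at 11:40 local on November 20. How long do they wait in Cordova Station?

Convert departure to UTC: 21:50 − 9:30 = 12:20 UTC on Nov 19.
Add 15 hours and 40 minutes flight time → 04:00 UTC (Nov 20).
Cordova Station is UTC−2:00, so local arrival = 04:00 − 2:00 = 02:00 on Nov 20.
Layover = 11:40 − 02:00 = 9 hours 40 minutes.

9 hours 40 minutes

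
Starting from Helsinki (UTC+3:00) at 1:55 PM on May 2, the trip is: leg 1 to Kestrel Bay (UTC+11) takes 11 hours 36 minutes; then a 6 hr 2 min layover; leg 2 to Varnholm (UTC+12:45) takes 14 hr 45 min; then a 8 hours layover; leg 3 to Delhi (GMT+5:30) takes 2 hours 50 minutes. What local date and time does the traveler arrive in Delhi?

11:38 AM on May 4

Convert departure to UTC: 1:55 PM − 3:00 = 10:55 AM UTC on May 2.
Add 11 hours 36 minutes leg 1 → 10:31 PM UTC.
Add 6 hours and 2 minutes layover in Kestrel Bay → 4:33 AM UTC (May 3).
Add 14 hours and 45 minutes leg 2 → 7:18 PM UTC.
Add 8 hours layover in Varnholm → 3:18 AM UTC (May 4).
Add 2 hours and 50 minutes leg 3 → 6:08 AM UTC.
Delhi is UTC+5:30, so local arrival = 6:08 AM + 5:30 = 11:38 AM on May 4.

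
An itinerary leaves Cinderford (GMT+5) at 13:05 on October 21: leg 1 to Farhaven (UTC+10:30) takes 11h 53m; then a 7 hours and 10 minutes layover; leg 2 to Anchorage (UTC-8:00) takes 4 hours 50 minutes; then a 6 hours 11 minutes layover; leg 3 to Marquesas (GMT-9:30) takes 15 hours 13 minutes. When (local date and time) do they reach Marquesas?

19:52 on October 22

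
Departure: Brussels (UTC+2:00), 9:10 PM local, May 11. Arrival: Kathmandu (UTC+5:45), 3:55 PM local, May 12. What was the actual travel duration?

15 hours

Departure in UTC: 9:10 PM − 2:00 = 7:10 PM on May 11.
Arrival in UTC: 3:55 PM − 5:45 = 10:10 AM on May 12.
Elapsed = 10:10 AM − 7:10 PM (+1 day) = 15 hours.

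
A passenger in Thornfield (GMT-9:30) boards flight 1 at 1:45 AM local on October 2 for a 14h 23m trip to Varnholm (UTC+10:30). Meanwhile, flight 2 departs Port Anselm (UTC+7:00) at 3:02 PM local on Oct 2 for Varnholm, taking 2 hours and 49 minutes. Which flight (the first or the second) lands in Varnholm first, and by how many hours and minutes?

Flight 1 in UTC: 1:45 AM + 9:30 = 11:15 AM on Oct 2.
+14 hours and 23 minutes → arrive 1:38 AM UTC on Oct 3.
Flight 2 in UTC: 3:02 PM − 7:00 = 8:02 AM on Oct 2.
+2 hours and 49 minutes → arrive 10:51 AM UTC on Oct 2.
Flight 2 lands earlier by 14 hours 47 minutes.

the second, by 14 hours 47 minutes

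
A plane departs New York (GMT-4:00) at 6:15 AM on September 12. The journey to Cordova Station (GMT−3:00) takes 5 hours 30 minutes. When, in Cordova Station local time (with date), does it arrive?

Cordova Station is 1:00 ahead of New York.
After 5 hours 30 minutes it is 11:45 AM in New York.
Shift by the zone difference: 11:45 AM + 1:00 = 12:45 PM on Sep 12 in Cordova Station.

12:45 PM on Sep 12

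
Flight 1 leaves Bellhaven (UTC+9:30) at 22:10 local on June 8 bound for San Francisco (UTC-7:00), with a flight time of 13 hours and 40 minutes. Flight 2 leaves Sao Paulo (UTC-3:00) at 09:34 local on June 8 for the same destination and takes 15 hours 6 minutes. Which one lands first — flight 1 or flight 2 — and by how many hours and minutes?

Flight 1 in UTC: 22:10 − 9:30 = 12:40 on Jun 8.
+13 hours 40 minutes → arrive 02:20 UTC on Jun 9.
Flight 2 in UTC: 09:34 + 3:00 = 12:34 on Jun 8.
+15 hours and 6 minutes → arrive 03:40 UTC on Jun 9.
Flight 1 lands earlier by 1 hour 20 minutes.

the first, by 1 hour 20 minutes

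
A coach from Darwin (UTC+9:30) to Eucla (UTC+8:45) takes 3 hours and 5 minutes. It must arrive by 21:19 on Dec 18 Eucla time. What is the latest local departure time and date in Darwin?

Target arrival in UTC: 21:19 − 8:45 = 12:34 on Dec 18.
Subtract 3 hours 5 minutes → departure 09:29 UTC on Dec 18.
Darwin is UTC+9:30: 09:29 + 9:30 = 18:59 on Dec 18.

18:59 on December 18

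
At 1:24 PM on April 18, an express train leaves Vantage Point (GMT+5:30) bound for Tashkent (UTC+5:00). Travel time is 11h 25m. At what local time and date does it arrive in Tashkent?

12:19 AM on April 19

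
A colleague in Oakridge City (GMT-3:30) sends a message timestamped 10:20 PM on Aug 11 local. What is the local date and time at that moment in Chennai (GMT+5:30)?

7:20 AM on August 12

Chennai is 9:00 ahead of Oakridge City.
Shift by the zone difference: 10:20 PM + 9:00 = 7:20 AM on Aug 12 in Chennai.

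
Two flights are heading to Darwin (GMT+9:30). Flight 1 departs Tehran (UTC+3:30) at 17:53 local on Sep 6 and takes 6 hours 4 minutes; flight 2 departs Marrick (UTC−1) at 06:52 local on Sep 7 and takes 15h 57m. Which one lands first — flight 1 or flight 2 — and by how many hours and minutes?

Flight 1 in UTC: 17:53 − 3:30 = 14:23 on Sep 6.
+6 hours and 4 minutes → arrive 20:27 UTC on Sep 6.
Flight 2 in UTC: 06:52 + 1:00 = 07:52 on Sep 7.
+15 hours and 57 minutes → arrive 23:49 UTC on Sep 7.
Flight 1 lands earlier by 27 hours 22 minutes.

the first, by 27 hours 22 minutes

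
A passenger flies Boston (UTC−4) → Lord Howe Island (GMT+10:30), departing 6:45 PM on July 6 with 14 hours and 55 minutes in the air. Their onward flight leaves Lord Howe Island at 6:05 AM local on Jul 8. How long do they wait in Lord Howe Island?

Convert departure to UTC: 6:45 PM + 4:00 = 10:45 PM UTC on Jul 6.
Add 14 hours and 55 minutes flight time → 1:40 PM UTC (Jul 7).
Lord Howe Island is UTC+10:30, so local arrival = 1:40 PM + 10:30 = 12:10 AM on Jul 8.
Layover = 6:05 AM − 12:10 AM = 5 hours 55 minutes.

5 hours 55 minutes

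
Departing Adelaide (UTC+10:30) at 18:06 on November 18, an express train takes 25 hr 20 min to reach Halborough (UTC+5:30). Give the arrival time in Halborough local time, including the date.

Convert departure to UTC: 18:06 − 10:30 = 07:36 UTC on Nov 18.
Add 25 hours and 20 minutes travel time → 08:56 UTC (Nov 19).
Halborough is UTC+5:30, so local arrival = 08:56 + 5:30 = 14:26 on Nov 19.

14:26 on November 19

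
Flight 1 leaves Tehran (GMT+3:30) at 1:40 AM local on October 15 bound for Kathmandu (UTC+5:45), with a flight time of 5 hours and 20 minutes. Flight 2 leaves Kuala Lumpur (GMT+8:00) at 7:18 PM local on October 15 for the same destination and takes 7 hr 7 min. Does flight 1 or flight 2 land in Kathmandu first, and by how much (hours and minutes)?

Flight 1 in UTC: 1:40 AM − 3:30 = 10:10 PM on Oct 14.
+5 hours and 20 minutes → arrive 3:30 AM UTC on Oct 15.
Flight 2 in UTC: 7:18 PM − 8:00 = 11:18 AM on Oct 15.
+7 hours 7 minutes → arrive 6:25 PM UTC on Oct 15.
Flight 1 lands earlier by 14 hours 55 minutes.

the first, by 14 hours 55 minutes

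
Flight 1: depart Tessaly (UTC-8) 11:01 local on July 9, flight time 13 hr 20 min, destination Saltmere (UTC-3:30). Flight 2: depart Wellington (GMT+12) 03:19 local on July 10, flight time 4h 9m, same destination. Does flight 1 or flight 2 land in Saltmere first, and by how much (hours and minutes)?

the second, by 12 hours 53 minutes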